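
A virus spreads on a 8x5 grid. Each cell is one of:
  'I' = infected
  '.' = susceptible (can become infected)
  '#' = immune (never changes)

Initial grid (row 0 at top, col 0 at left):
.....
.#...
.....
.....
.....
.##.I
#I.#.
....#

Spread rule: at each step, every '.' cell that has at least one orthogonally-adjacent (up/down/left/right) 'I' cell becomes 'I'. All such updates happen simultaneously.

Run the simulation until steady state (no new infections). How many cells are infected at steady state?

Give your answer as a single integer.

Step 0 (initial): 2 infected
Step 1: +5 new -> 7 infected
Step 2: +4 new -> 11 infected
Step 3: +4 new -> 15 infected
Step 4: +4 new -> 19 infected
Step 5: +5 new -> 24 infected
Step 6: +5 new -> 29 infected
Step 7: +2 new -> 31 infected
Step 8: +2 new -> 33 infected
Step 9: +1 new -> 34 infected
Step 10: +0 new -> 34 infected

Answer: 34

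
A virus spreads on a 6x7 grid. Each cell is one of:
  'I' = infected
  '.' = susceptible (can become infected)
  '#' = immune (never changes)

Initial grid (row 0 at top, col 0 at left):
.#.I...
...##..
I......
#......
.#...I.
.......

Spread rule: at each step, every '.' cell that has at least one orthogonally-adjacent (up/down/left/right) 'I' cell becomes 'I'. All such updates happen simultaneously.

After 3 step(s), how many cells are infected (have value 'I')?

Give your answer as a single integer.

Step 0 (initial): 3 infected
Step 1: +8 new -> 11 infected
Step 2: +12 new -> 23 infected
Step 3: +9 new -> 32 infected

Answer: 32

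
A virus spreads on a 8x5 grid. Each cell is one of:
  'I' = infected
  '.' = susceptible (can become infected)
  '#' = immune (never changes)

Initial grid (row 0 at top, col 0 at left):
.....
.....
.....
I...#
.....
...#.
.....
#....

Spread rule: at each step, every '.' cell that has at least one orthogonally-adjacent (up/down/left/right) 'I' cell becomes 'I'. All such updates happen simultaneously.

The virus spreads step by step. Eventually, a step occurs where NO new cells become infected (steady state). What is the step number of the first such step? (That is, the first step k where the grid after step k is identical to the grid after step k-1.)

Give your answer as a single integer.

Step 0 (initial): 1 infected
Step 1: +3 new -> 4 infected
Step 2: +5 new -> 9 infected
Step 3: +7 new -> 16 infected
Step 4: +6 new -> 22 infected
Step 5: +6 new -> 28 infected
Step 6: +5 new -> 33 infected
Step 7: +3 new -> 36 infected
Step 8: +1 new -> 37 infected
Step 9: +0 new -> 37 infected

Answer: 9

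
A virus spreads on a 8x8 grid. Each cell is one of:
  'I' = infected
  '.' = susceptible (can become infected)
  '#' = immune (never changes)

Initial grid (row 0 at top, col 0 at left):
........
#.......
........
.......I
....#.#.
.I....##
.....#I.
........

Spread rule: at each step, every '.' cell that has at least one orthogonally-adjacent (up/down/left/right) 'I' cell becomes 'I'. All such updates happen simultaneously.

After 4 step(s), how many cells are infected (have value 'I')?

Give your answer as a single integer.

Step 0 (initial): 3 infected
Step 1: +9 new -> 12 infected
Step 2: +12 new -> 24 infected
Step 3: +14 new -> 38 infected
Step 4: +10 new -> 48 infected

Answer: 48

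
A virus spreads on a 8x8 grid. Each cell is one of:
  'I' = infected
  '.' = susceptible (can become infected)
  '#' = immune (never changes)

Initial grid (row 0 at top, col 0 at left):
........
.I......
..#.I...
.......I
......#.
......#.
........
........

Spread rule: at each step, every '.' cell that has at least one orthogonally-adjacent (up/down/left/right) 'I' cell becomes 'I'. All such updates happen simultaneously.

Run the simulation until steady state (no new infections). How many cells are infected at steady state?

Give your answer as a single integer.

Step 0 (initial): 3 infected
Step 1: +11 new -> 14 infected
Step 2: +13 new -> 27 infected
Step 3: +11 new -> 38 infected
Step 4: +9 new -> 47 infected
Step 5: +7 new -> 54 infected
Step 6: +5 new -> 59 infected
Step 7: +2 new -> 61 infected
Step 8: +0 new -> 61 infected

Answer: 61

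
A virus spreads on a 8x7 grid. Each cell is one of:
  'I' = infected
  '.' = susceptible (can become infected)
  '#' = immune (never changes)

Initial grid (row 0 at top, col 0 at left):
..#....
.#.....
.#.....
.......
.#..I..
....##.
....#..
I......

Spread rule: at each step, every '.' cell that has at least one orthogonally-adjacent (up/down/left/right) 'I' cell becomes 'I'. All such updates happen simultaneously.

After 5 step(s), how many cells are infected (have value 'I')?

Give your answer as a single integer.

Answer: 45

Derivation:
Step 0 (initial): 2 infected
Step 1: +5 new -> 7 infected
Step 2: +9 new -> 16 infected
Step 3: +12 new -> 28 infected
Step 4: +9 new -> 37 infected
Step 5: +8 new -> 45 infected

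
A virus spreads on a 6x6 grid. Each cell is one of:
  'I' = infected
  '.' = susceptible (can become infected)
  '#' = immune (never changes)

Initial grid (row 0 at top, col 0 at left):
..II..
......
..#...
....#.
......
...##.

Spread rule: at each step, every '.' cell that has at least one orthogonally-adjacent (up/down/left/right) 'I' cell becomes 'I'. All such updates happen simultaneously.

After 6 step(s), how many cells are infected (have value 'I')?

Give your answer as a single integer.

Step 0 (initial): 2 infected
Step 1: +4 new -> 6 infected
Step 2: +5 new -> 11 infected
Step 3: +5 new -> 16 infected
Step 4: +5 new -> 21 infected
Step 5: +5 new -> 26 infected
Step 6: +4 new -> 30 infected

Answer: 30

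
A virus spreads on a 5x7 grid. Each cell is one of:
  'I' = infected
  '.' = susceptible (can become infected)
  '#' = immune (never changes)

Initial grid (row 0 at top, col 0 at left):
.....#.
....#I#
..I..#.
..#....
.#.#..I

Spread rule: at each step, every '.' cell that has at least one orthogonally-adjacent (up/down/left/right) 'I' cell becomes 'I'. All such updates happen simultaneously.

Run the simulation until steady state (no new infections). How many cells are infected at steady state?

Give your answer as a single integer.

Answer: 26

Derivation:
Step 0 (initial): 3 infected
Step 1: +5 new -> 8 infected
Step 2: +10 new -> 18 infected
Step 3: +5 new -> 23 infected
Step 4: +3 new -> 26 infected
Step 5: +0 new -> 26 infected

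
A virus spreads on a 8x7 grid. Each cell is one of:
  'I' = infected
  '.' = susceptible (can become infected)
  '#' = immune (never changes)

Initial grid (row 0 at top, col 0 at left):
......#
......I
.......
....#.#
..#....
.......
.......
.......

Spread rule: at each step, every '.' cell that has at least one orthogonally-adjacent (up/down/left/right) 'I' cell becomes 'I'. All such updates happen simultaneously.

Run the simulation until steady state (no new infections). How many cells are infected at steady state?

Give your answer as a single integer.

Step 0 (initial): 1 infected
Step 1: +2 new -> 3 infected
Step 2: +3 new -> 6 infected
Step 3: +4 new -> 10 infected
Step 4: +4 new -> 14 infected
Step 5: +7 new -> 21 infected
Step 6: +8 new -> 29 infected
Step 7: +7 new -> 36 infected
Step 8: +6 new -> 42 infected
Step 9: +4 new -> 46 infected
Step 10: +3 new -> 49 infected
Step 11: +2 new -> 51 infected
Step 12: +1 new -> 52 infected
Step 13: +0 new -> 52 infected

Answer: 52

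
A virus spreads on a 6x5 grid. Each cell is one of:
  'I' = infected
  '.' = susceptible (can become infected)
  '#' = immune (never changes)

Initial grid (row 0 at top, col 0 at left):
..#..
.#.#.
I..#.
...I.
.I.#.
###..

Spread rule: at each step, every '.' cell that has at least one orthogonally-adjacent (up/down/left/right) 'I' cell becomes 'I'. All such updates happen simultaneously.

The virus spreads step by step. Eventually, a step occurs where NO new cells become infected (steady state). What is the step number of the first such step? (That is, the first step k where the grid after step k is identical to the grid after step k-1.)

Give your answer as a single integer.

Step 0 (initial): 3 infected
Step 1: +8 new -> 11 infected
Step 2: +4 new -> 15 infected
Step 3: +4 new -> 19 infected
Step 4: +2 new -> 21 infected
Step 5: +1 new -> 22 infected
Step 6: +0 new -> 22 infected

Answer: 6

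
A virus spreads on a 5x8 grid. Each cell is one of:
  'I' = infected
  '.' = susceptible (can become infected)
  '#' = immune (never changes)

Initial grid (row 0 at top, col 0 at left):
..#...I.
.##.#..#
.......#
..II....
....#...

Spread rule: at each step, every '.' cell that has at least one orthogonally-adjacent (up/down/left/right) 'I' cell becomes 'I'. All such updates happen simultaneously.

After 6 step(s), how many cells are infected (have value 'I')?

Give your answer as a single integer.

Answer: 33

Derivation:
Step 0 (initial): 3 infected
Step 1: +9 new -> 12 infected
Step 2: +9 new -> 21 infected
Step 3: +6 new -> 27 infected
Step 4: +3 new -> 30 infected
Step 5: +2 new -> 32 infected
Step 6: +1 new -> 33 infected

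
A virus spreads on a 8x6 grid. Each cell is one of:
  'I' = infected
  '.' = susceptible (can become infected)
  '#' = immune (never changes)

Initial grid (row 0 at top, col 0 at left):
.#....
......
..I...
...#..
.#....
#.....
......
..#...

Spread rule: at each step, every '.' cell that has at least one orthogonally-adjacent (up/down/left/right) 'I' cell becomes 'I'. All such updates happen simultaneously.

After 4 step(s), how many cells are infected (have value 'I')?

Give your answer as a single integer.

Answer: 29

Derivation:
Step 0 (initial): 1 infected
Step 1: +4 new -> 5 infected
Step 2: +7 new -> 12 infected
Step 3: +8 new -> 20 infected
Step 4: +9 new -> 29 infected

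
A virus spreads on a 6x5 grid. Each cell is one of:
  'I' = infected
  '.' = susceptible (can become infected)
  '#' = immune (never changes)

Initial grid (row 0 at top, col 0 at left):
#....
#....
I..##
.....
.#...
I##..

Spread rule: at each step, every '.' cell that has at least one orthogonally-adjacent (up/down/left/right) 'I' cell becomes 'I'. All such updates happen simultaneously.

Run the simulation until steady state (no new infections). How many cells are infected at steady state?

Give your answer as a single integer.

Step 0 (initial): 2 infected
Step 1: +3 new -> 5 infected
Step 2: +3 new -> 8 infected
Step 3: +3 new -> 11 infected
Step 4: +4 new -> 15 infected
Step 5: +4 new -> 19 infected
Step 6: +3 new -> 22 infected
Step 7: +1 new -> 23 infected
Step 8: +0 new -> 23 infected

Answer: 23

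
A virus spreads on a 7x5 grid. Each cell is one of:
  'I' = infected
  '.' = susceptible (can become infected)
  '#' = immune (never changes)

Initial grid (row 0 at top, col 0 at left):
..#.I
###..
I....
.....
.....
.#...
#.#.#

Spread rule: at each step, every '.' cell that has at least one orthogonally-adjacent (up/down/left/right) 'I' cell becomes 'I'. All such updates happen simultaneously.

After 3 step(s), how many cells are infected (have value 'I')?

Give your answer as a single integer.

Step 0 (initial): 2 infected
Step 1: +4 new -> 6 infected
Step 2: +5 new -> 11 infected
Step 3: +5 new -> 16 infected

Answer: 16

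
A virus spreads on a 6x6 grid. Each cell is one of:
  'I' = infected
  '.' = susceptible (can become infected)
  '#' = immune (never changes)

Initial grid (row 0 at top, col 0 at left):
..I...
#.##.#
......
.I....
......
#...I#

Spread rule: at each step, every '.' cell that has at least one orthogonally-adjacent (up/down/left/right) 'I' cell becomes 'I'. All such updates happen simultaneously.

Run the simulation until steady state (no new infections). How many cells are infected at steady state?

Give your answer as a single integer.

Step 0 (initial): 3 infected
Step 1: +8 new -> 11 infected
Step 2: +13 new -> 24 infected
Step 3: +5 new -> 29 infected
Step 4: +1 new -> 30 infected
Step 5: +0 new -> 30 infected

Answer: 30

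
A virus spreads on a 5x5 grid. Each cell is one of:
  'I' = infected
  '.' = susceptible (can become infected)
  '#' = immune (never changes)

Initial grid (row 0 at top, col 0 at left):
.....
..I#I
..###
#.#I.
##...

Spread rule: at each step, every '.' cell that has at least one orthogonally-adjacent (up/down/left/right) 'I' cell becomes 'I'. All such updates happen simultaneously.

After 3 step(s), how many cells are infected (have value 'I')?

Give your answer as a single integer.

Answer: 17

Derivation:
Step 0 (initial): 3 infected
Step 1: +5 new -> 8 infected
Step 2: +6 new -> 14 infected
Step 3: +3 new -> 17 infected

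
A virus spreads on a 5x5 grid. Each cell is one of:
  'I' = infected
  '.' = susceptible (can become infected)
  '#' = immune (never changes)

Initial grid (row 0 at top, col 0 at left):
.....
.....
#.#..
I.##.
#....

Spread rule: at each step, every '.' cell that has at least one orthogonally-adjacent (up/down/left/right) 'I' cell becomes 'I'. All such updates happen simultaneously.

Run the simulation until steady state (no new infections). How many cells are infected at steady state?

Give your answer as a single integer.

Answer: 20

Derivation:
Step 0 (initial): 1 infected
Step 1: +1 new -> 2 infected
Step 2: +2 new -> 4 infected
Step 3: +2 new -> 6 infected
Step 4: +4 new -> 10 infected
Step 5: +4 new -> 14 infected
Step 6: +4 new -> 18 infected
Step 7: +2 new -> 20 infected
Step 8: +0 new -> 20 infected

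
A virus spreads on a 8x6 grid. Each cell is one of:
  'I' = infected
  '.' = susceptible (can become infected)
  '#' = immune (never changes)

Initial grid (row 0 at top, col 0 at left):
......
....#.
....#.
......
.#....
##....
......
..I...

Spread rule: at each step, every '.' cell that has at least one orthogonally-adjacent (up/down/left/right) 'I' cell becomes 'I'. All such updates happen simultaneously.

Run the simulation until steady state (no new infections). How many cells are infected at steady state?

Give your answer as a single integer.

Step 0 (initial): 1 infected
Step 1: +3 new -> 4 infected
Step 2: +5 new -> 9 infected
Step 3: +5 new -> 14 infected
Step 4: +4 new -> 18 infected
Step 5: +5 new -> 23 infected
Step 6: +6 new -> 29 infected
Step 7: +6 new -> 35 infected
Step 8: +4 new -> 39 infected
Step 9: +3 new -> 42 infected
Step 10: +1 new -> 43 infected
Step 11: +0 new -> 43 infected

Answer: 43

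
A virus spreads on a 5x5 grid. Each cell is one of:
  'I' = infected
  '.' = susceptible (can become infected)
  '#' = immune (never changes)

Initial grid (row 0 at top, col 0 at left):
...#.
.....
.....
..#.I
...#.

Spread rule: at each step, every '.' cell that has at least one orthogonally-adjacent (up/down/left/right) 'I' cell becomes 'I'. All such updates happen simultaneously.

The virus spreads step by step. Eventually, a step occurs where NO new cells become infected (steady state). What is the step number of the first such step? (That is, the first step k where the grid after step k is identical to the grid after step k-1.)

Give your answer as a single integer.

Answer: 8

Derivation:
Step 0 (initial): 1 infected
Step 1: +3 new -> 4 infected
Step 2: +2 new -> 6 infected
Step 3: +3 new -> 9 infected
Step 4: +2 new -> 11 infected
Step 5: +4 new -> 15 infected
Step 6: +4 new -> 19 infected
Step 7: +3 new -> 22 infected
Step 8: +0 new -> 22 infected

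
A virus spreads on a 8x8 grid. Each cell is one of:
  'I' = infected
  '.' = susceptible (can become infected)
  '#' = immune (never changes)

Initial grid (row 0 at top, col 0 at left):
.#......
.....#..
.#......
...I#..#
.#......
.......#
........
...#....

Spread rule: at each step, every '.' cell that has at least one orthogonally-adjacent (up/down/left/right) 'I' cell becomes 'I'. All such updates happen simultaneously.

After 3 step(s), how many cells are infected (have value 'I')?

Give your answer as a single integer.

Answer: 20

Derivation:
Step 0 (initial): 1 infected
Step 1: +3 new -> 4 infected
Step 2: +7 new -> 11 infected
Step 3: +9 new -> 20 infected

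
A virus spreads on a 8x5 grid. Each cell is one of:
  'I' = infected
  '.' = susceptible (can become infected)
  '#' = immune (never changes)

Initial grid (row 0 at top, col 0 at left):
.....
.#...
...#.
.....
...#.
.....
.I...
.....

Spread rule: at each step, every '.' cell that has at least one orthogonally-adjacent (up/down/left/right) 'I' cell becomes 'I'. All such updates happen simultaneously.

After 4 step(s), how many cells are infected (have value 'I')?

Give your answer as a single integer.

Answer: 22

Derivation:
Step 0 (initial): 1 infected
Step 1: +4 new -> 5 infected
Step 2: +6 new -> 11 infected
Step 3: +6 new -> 17 infected
Step 4: +5 new -> 22 infected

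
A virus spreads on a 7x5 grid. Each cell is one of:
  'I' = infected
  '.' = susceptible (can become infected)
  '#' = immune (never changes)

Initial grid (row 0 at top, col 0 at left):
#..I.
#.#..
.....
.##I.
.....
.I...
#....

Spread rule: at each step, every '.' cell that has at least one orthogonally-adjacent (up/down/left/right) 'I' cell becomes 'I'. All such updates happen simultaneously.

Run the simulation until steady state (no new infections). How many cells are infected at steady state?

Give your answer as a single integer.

Answer: 29

Derivation:
Step 0 (initial): 3 infected
Step 1: +10 new -> 13 infected
Step 2: +9 new -> 22 infected
Step 3: +5 new -> 27 infected
Step 4: +2 new -> 29 infected
Step 5: +0 new -> 29 infected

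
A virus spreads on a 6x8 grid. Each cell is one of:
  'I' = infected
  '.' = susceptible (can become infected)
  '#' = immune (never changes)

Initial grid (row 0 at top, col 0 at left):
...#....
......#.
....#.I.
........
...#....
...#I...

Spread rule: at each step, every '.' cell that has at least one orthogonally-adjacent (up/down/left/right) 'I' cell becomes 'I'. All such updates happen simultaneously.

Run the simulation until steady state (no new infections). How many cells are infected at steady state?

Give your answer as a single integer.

Step 0 (initial): 2 infected
Step 1: +5 new -> 7 infected
Step 2: +8 new -> 15 infected
Step 3: +6 new -> 21 infected
Step 4: +5 new -> 26 infected
Step 5: +4 new -> 30 infected
Step 6: +6 new -> 36 infected
Step 7: +5 new -> 41 infected
Step 8: +2 new -> 43 infected
Step 9: +0 new -> 43 infected

Answer: 43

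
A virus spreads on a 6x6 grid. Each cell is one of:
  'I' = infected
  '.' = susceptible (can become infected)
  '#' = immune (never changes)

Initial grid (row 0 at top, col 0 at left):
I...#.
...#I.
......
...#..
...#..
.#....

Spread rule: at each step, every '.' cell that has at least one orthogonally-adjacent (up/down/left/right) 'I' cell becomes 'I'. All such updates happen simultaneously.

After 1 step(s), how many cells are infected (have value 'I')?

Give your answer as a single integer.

Answer: 6

Derivation:
Step 0 (initial): 2 infected
Step 1: +4 new -> 6 infected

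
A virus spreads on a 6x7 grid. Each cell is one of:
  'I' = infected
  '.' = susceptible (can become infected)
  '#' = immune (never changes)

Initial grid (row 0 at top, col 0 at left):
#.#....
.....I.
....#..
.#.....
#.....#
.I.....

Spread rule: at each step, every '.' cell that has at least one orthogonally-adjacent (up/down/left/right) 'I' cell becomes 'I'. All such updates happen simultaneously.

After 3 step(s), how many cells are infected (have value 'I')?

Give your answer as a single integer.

Answer: 25

Derivation:
Step 0 (initial): 2 infected
Step 1: +7 new -> 9 infected
Step 2: +7 new -> 16 infected
Step 3: +9 new -> 25 infected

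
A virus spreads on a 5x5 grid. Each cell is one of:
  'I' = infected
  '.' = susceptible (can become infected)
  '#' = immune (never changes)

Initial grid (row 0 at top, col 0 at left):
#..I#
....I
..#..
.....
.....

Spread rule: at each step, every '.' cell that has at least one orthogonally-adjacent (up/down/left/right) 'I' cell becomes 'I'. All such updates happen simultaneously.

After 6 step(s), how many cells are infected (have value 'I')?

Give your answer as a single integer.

Answer: 21

Derivation:
Step 0 (initial): 2 infected
Step 1: +3 new -> 5 infected
Step 2: +4 new -> 9 infected
Step 3: +3 new -> 12 infected
Step 4: +4 new -> 16 infected
Step 5: +3 new -> 19 infected
Step 6: +2 new -> 21 infected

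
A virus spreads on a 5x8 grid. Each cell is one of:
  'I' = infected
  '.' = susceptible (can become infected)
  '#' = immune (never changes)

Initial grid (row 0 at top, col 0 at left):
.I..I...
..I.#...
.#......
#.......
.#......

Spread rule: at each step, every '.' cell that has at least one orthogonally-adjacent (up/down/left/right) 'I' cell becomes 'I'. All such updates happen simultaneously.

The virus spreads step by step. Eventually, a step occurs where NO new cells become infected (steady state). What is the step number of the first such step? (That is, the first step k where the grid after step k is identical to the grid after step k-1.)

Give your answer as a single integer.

Step 0 (initial): 3 infected
Step 1: +7 new -> 10 infected
Step 2: +5 new -> 15 infected
Step 3: +8 new -> 23 infected
Step 4: +5 new -> 28 infected
Step 5: +4 new -> 32 infected
Step 6: +2 new -> 34 infected
Step 7: +1 new -> 35 infected
Step 8: +0 new -> 35 infected

Answer: 8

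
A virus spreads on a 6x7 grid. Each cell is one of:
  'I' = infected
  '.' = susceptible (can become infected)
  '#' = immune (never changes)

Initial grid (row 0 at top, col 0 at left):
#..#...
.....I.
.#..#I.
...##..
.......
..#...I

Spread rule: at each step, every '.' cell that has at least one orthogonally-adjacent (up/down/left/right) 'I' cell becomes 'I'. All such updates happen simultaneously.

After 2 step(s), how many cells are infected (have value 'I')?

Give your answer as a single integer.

Step 0 (initial): 3 infected
Step 1: +7 new -> 10 infected
Step 2: +6 new -> 16 infected

Answer: 16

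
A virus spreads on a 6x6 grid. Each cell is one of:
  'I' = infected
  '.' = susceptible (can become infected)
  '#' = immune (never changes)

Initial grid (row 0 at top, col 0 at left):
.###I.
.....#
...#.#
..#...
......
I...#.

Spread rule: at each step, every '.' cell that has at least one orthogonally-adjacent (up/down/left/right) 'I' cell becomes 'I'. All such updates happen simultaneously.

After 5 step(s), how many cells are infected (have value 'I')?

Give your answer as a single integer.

Step 0 (initial): 2 infected
Step 1: +4 new -> 6 infected
Step 2: +5 new -> 11 infected
Step 3: +6 new -> 17 infected
Step 4: +8 new -> 25 infected
Step 5: +2 new -> 27 infected

Answer: 27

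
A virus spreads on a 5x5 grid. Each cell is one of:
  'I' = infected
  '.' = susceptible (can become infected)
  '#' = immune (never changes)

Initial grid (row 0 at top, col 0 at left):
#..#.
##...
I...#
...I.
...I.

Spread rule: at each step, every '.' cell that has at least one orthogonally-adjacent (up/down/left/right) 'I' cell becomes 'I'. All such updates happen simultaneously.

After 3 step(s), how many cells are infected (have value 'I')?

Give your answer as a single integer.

Step 0 (initial): 3 infected
Step 1: +7 new -> 10 infected
Step 2: +5 new -> 15 infected
Step 3: +2 new -> 17 infected

Answer: 17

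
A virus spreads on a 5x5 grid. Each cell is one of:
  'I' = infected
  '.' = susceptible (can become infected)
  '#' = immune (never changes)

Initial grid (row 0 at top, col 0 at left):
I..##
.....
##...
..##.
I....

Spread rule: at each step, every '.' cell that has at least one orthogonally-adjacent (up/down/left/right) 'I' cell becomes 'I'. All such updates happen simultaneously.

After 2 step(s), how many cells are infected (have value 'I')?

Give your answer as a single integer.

Answer: 10

Derivation:
Step 0 (initial): 2 infected
Step 1: +4 new -> 6 infected
Step 2: +4 new -> 10 infected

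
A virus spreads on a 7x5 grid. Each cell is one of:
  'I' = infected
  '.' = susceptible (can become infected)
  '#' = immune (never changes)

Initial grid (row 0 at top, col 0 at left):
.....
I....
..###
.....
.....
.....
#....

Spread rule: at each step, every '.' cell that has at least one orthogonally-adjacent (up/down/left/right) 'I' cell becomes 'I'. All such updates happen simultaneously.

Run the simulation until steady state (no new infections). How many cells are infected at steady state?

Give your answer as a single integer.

Step 0 (initial): 1 infected
Step 1: +3 new -> 4 infected
Step 2: +4 new -> 8 infected
Step 3: +4 new -> 12 infected
Step 4: +5 new -> 17 infected
Step 5: +4 new -> 21 infected
Step 6: +4 new -> 25 infected
Step 7: +3 new -> 28 infected
Step 8: +2 new -> 30 infected
Step 9: +1 new -> 31 infected
Step 10: +0 new -> 31 infected

Answer: 31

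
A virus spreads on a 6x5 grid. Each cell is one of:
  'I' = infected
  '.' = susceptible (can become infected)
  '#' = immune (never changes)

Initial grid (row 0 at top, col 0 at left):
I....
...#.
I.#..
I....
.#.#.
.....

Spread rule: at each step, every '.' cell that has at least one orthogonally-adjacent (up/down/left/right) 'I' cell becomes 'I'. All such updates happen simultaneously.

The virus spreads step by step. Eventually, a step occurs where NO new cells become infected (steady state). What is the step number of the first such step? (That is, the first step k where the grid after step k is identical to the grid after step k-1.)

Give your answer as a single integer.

Step 0 (initial): 3 infected
Step 1: +5 new -> 8 infected
Step 2: +4 new -> 12 infected
Step 3: +5 new -> 17 infected
Step 4: +4 new -> 21 infected
Step 5: +4 new -> 25 infected
Step 6: +1 new -> 26 infected
Step 7: +0 new -> 26 infected

Answer: 7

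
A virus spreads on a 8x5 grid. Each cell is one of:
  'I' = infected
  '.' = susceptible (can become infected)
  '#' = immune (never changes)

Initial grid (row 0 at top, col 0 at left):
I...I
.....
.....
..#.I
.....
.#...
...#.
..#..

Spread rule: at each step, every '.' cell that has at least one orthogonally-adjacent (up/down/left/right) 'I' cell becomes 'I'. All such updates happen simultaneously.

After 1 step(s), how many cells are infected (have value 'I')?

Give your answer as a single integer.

Answer: 10

Derivation:
Step 0 (initial): 3 infected
Step 1: +7 new -> 10 infected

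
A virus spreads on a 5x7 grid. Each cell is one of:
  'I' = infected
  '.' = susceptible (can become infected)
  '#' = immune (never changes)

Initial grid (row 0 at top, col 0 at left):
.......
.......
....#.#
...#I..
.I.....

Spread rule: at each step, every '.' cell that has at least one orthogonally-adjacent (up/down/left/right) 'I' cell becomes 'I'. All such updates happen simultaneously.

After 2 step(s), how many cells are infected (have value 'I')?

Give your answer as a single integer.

Step 0 (initial): 2 infected
Step 1: +5 new -> 7 infected
Step 2: +7 new -> 14 infected

Answer: 14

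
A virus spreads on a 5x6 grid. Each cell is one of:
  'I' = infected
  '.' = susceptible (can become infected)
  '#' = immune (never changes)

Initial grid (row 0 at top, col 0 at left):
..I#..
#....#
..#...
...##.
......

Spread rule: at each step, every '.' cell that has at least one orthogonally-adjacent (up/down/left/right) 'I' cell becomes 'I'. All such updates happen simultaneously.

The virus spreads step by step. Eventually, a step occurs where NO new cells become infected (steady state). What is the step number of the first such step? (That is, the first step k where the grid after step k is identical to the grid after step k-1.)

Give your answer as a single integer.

Answer: 9

Derivation:
Step 0 (initial): 1 infected
Step 1: +2 new -> 3 infected
Step 2: +3 new -> 6 infected
Step 3: +3 new -> 9 infected
Step 4: +4 new -> 13 infected
Step 5: +5 new -> 18 infected
Step 6: +3 new -> 21 infected
Step 7: +2 new -> 23 infected
Step 8: +1 new -> 24 infected
Step 9: +0 new -> 24 infected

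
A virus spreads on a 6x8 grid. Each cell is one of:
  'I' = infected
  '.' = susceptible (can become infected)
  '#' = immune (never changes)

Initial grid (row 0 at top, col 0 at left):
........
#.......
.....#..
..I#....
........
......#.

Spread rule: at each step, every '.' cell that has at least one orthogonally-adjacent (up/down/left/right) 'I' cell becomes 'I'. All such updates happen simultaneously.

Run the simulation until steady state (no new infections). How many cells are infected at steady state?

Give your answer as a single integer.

Step 0 (initial): 1 infected
Step 1: +3 new -> 4 infected
Step 2: +7 new -> 11 infected
Step 3: +9 new -> 20 infected
Step 4: +7 new -> 27 infected
Step 5: +6 new -> 33 infected
Step 6: +4 new -> 37 infected
Step 7: +5 new -> 42 infected
Step 8: +2 new -> 44 infected
Step 9: +0 new -> 44 infected

Answer: 44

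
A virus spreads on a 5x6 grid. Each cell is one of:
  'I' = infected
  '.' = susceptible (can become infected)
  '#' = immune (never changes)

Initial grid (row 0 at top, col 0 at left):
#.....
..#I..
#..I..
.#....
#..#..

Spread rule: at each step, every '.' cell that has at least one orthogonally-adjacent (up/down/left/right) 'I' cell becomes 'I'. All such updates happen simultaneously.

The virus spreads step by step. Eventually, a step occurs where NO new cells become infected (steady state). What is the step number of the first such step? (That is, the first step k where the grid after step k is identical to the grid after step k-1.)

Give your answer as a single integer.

Step 0 (initial): 2 infected
Step 1: +5 new -> 7 infected
Step 2: +7 new -> 14 infected
Step 3: +6 new -> 20 infected
Step 4: +3 new -> 23 infected
Step 5: +0 new -> 23 infected

Answer: 5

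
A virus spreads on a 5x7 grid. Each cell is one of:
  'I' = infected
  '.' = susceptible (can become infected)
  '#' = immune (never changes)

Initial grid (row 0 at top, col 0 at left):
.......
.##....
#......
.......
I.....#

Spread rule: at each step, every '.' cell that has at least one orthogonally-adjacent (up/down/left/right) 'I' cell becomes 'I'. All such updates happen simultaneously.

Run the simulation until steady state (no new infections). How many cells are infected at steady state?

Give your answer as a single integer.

Step 0 (initial): 1 infected
Step 1: +2 new -> 3 infected
Step 2: +2 new -> 5 infected
Step 3: +3 new -> 8 infected
Step 4: +3 new -> 11 infected
Step 5: +3 new -> 14 infected
Step 6: +3 new -> 17 infected
Step 7: +4 new -> 21 infected
Step 8: +4 new -> 25 infected
Step 9: +3 new -> 28 infected
Step 10: +2 new -> 30 infected
Step 11: +1 new -> 31 infected
Step 12: +0 new -> 31 infected

Answer: 31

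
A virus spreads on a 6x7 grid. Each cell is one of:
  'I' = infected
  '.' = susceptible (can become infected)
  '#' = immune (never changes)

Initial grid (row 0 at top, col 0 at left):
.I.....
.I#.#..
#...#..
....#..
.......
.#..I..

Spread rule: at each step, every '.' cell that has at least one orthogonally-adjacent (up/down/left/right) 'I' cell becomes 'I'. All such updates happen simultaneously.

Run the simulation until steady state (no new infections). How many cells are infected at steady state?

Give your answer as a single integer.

Answer: 36

Derivation:
Step 0 (initial): 3 infected
Step 1: +7 new -> 10 infected
Step 2: +7 new -> 17 infected
Step 3: +10 new -> 27 infected
Step 4: +4 new -> 31 infected
Step 5: +4 new -> 35 infected
Step 6: +1 new -> 36 infected
Step 7: +0 new -> 36 infected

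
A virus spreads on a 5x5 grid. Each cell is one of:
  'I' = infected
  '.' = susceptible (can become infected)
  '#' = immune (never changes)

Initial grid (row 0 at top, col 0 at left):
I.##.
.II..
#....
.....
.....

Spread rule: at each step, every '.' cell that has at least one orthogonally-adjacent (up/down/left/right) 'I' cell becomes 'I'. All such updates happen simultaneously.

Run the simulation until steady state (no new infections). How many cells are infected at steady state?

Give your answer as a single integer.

Step 0 (initial): 3 infected
Step 1: +5 new -> 8 infected
Step 2: +4 new -> 12 infected
Step 3: +6 new -> 18 infected
Step 4: +3 new -> 21 infected
Step 5: +1 new -> 22 infected
Step 6: +0 new -> 22 infected

Answer: 22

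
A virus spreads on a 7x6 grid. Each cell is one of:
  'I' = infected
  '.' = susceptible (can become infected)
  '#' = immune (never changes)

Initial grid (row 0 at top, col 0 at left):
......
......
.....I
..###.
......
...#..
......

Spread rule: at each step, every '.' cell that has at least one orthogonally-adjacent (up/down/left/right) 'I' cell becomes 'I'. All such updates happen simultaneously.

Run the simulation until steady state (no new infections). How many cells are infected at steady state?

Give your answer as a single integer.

Step 0 (initial): 1 infected
Step 1: +3 new -> 4 infected
Step 2: +4 new -> 8 infected
Step 3: +5 new -> 13 infected
Step 4: +6 new -> 19 infected
Step 5: +6 new -> 25 infected
Step 6: +6 new -> 31 infected
Step 7: +4 new -> 35 infected
Step 8: +2 new -> 37 infected
Step 9: +1 new -> 38 infected
Step 10: +0 new -> 38 infected

Answer: 38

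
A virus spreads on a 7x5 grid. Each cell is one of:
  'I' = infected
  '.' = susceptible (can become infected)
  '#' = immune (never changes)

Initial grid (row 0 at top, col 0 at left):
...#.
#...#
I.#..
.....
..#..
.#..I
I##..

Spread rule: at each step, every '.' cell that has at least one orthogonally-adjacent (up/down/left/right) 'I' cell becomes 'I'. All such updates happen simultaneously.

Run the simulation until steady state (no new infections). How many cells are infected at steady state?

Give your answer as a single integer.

Step 0 (initial): 3 infected
Step 1: +6 new -> 9 infected
Step 2: +7 new -> 16 infected
Step 3: +6 new -> 22 infected
Step 4: +4 new -> 26 infected
Step 5: +0 new -> 26 infected

Answer: 26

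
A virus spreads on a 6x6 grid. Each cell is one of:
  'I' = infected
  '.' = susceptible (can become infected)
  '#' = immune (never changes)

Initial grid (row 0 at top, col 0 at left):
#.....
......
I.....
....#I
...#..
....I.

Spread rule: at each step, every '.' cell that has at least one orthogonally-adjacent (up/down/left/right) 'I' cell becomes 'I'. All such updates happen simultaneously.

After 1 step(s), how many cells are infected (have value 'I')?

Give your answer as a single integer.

Step 0 (initial): 3 infected
Step 1: +8 new -> 11 infected

Answer: 11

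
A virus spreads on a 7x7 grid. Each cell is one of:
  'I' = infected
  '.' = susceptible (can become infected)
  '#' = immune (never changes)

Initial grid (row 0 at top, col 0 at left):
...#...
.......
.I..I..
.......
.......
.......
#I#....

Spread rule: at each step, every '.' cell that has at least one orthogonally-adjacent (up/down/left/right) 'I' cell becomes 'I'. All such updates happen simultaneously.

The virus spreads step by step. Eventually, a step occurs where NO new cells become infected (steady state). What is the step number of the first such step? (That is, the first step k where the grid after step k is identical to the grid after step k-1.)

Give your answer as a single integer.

Step 0 (initial): 3 infected
Step 1: +9 new -> 12 infected
Step 2: +15 new -> 27 infected
Step 3: +11 new -> 38 infected
Step 4: +5 new -> 43 infected
Step 5: +2 new -> 45 infected
Step 6: +1 new -> 46 infected
Step 7: +0 new -> 46 infected

Answer: 7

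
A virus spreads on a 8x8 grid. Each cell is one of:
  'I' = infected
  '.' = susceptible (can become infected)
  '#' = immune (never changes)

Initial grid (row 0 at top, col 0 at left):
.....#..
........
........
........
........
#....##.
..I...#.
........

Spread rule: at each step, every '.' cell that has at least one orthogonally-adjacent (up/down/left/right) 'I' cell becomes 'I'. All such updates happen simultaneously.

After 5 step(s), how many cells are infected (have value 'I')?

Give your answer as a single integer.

Answer: 32

Derivation:
Step 0 (initial): 1 infected
Step 1: +4 new -> 5 infected
Step 2: +7 new -> 12 infected
Step 3: +7 new -> 19 infected
Step 4: +6 new -> 25 infected
Step 5: +7 new -> 32 infected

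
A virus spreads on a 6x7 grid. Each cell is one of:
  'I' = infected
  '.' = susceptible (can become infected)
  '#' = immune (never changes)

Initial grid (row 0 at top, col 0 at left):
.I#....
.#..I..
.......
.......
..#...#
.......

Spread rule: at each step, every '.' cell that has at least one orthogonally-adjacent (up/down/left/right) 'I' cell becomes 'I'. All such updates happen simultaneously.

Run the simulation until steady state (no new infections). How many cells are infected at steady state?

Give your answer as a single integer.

Step 0 (initial): 2 infected
Step 1: +5 new -> 7 infected
Step 2: +8 new -> 15 infected
Step 3: +7 new -> 22 infected
Step 4: +7 new -> 29 infected
Step 5: +4 new -> 33 infected
Step 6: +4 new -> 37 infected
Step 7: +1 new -> 38 infected
Step 8: +0 new -> 38 infected

Answer: 38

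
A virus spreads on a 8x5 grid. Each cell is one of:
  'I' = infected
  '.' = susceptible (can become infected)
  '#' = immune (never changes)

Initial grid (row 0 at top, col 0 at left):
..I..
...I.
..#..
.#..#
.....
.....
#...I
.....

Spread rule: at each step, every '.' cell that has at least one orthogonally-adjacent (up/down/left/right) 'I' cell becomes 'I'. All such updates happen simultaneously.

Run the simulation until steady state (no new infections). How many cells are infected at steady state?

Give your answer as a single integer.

Step 0 (initial): 3 infected
Step 1: +8 new -> 11 infected
Step 2: +9 new -> 20 infected
Step 3: +7 new -> 27 infected
Step 4: +4 new -> 31 infected
Step 5: +4 new -> 35 infected
Step 6: +1 new -> 36 infected
Step 7: +0 new -> 36 infected

Answer: 36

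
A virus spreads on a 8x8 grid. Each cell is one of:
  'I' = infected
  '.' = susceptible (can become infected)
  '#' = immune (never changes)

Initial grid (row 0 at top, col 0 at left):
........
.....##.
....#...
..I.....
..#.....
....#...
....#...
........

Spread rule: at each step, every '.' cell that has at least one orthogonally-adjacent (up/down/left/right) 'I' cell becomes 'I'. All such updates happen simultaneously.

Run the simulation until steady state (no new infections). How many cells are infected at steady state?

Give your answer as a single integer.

Answer: 58

Derivation:
Step 0 (initial): 1 infected
Step 1: +3 new -> 4 infected
Step 2: +7 new -> 11 infected
Step 3: +9 new -> 20 infected
Step 4: +11 new -> 31 infected
Step 5: +10 new -> 41 infected
Step 6: +8 new -> 49 infected
Step 7: +5 new -> 54 infected
Step 8: +3 new -> 57 infected
Step 9: +1 new -> 58 infected
Step 10: +0 new -> 58 infected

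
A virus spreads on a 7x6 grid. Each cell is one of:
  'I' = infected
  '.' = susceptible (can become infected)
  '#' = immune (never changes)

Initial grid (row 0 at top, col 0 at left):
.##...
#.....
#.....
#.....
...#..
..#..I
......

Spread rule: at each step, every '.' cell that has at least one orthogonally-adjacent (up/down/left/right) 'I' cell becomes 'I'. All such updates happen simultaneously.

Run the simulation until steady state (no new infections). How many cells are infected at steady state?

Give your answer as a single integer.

Step 0 (initial): 1 infected
Step 1: +3 new -> 4 infected
Step 2: +4 new -> 8 infected
Step 3: +3 new -> 11 infected
Step 4: +4 new -> 15 infected
Step 5: +5 new -> 20 infected
Step 6: +7 new -> 27 infected
Step 7: +5 new -> 32 infected
Step 8: +2 new -> 34 infected
Step 9: +0 new -> 34 infected

Answer: 34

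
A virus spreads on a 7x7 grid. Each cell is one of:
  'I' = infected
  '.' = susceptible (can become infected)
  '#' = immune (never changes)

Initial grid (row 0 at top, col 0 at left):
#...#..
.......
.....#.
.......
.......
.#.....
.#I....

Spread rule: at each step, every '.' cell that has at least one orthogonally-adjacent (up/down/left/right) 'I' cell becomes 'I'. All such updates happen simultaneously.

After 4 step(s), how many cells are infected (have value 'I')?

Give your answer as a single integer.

Answer: 18

Derivation:
Step 0 (initial): 1 infected
Step 1: +2 new -> 3 infected
Step 2: +3 new -> 6 infected
Step 3: +5 new -> 11 infected
Step 4: +7 new -> 18 infected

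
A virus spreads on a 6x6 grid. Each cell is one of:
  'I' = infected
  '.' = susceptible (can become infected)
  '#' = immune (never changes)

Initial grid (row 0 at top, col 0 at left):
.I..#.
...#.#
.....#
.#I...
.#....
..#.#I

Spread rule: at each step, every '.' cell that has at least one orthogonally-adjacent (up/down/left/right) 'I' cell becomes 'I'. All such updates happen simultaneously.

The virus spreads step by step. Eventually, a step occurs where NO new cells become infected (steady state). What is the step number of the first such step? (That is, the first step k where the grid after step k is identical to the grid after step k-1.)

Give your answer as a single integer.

Answer: 8

Derivation:
Step 0 (initial): 3 infected
Step 1: +7 new -> 10 infected
Step 2: +9 new -> 19 infected
Step 3: +3 new -> 22 infected
Step 4: +2 new -> 24 infected
Step 5: +1 new -> 25 infected
Step 6: +1 new -> 26 infected
Step 7: +1 new -> 27 infected
Step 8: +0 new -> 27 infected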